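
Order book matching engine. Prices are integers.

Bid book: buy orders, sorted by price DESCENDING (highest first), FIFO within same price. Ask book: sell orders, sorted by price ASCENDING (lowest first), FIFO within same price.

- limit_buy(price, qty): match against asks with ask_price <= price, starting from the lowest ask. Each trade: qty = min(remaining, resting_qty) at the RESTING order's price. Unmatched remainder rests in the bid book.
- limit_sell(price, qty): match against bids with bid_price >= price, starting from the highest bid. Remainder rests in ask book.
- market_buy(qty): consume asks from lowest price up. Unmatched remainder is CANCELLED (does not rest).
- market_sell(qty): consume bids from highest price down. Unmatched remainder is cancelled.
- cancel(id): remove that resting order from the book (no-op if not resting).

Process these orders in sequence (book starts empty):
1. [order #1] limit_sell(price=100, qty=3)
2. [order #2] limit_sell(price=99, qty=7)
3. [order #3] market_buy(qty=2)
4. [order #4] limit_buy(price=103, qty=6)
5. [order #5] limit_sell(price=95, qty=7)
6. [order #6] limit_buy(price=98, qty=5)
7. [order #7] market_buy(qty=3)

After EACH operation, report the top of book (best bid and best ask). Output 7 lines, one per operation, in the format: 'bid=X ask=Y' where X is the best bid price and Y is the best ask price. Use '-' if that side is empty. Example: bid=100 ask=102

After op 1 [order #1] limit_sell(price=100, qty=3): fills=none; bids=[-] asks=[#1:3@100]
After op 2 [order #2] limit_sell(price=99, qty=7): fills=none; bids=[-] asks=[#2:7@99 #1:3@100]
After op 3 [order #3] market_buy(qty=2): fills=#3x#2:2@99; bids=[-] asks=[#2:5@99 #1:3@100]
After op 4 [order #4] limit_buy(price=103, qty=6): fills=#4x#2:5@99 #4x#1:1@100; bids=[-] asks=[#1:2@100]
After op 5 [order #5] limit_sell(price=95, qty=7): fills=none; bids=[-] asks=[#5:7@95 #1:2@100]
After op 6 [order #6] limit_buy(price=98, qty=5): fills=#6x#5:5@95; bids=[-] asks=[#5:2@95 #1:2@100]
After op 7 [order #7] market_buy(qty=3): fills=#7x#5:2@95 #7x#1:1@100; bids=[-] asks=[#1:1@100]

Answer: bid=- ask=100
bid=- ask=99
bid=- ask=99
bid=- ask=100
bid=- ask=95
bid=- ask=95
bid=- ask=100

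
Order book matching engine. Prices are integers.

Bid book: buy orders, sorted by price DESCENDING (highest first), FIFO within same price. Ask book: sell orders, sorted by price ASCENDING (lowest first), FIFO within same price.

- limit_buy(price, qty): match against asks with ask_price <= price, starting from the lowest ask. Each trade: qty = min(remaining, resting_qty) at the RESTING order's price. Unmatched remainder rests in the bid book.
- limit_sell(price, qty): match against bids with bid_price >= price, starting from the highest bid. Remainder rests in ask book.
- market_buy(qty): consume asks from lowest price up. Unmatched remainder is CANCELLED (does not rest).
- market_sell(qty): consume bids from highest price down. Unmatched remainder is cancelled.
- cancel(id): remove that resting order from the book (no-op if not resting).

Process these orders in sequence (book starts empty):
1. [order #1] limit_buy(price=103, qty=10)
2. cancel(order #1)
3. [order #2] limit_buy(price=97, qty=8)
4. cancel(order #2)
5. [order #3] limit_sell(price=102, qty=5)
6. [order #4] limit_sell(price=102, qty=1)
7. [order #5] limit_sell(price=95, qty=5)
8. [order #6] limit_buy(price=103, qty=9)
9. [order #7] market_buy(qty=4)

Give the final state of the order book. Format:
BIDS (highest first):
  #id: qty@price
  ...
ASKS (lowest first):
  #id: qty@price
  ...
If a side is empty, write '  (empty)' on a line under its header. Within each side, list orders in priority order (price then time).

After op 1 [order #1] limit_buy(price=103, qty=10): fills=none; bids=[#1:10@103] asks=[-]
After op 2 cancel(order #1): fills=none; bids=[-] asks=[-]
After op 3 [order #2] limit_buy(price=97, qty=8): fills=none; bids=[#2:8@97] asks=[-]
After op 4 cancel(order #2): fills=none; bids=[-] asks=[-]
After op 5 [order #3] limit_sell(price=102, qty=5): fills=none; bids=[-] asks=[#3:5@102]
After op 6 [order #4] limit_sell(price=102, qty=1): fills=none; bids=[-] asks=[#3:5@102 #4:1@102]
After op 7 [order #5] limit_sell(price=95, qty=5): fills=none; bids=[-] asks=[#5:5@95 #3:5@102 #4:1@102]
After op 8 [order #6] limit_buy(price=103, qty=9): fills=#6x#5:5@95 #6x#3:4@102; bids=[-] asks=[#3:1@102 #4:1@102]
After op 9 [order #7] market_buy(qty=4): fills=#7x#3:1@102 #7x#4:1@102; bids=[-] asks=[-]

Answer: BIDS (highest first):
  (empty)
ASKS (lowest first):
  (empty)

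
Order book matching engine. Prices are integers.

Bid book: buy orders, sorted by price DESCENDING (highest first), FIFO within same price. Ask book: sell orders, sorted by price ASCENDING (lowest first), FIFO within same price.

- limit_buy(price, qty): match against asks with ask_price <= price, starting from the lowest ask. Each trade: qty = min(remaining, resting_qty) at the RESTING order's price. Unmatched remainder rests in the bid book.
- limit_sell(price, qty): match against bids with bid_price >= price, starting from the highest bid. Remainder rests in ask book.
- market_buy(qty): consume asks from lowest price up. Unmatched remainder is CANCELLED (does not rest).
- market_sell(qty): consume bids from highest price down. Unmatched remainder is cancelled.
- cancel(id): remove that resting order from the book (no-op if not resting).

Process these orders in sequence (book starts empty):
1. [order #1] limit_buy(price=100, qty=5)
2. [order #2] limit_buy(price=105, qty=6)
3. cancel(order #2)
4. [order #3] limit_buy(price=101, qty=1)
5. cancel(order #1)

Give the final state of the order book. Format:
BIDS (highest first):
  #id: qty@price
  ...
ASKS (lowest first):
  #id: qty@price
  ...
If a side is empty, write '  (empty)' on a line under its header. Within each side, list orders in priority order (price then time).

After op 1 [order #1] limit_buy(price=100, qty=5): fills=none; bids=[#1:5@100] asks=[-]
After op 2 [order #2] limit_buy(price=105, qty=6): fills=none; bids=[#2:6@105 #1:5@100] asks=[-]
After op 3 cancel(order #2): fills=none; bids=[#1:5@100] asks=[-]
After op 4 [order #3] limit_buy(price=101, qty=1): fills=none; bids=[#3:1@101 #1:5@100] asks=[-]
After op 5 cancel(order #1): fills=none; bids=[#3:1@101] asks=[-]

Answer: BIDS (highest first):
  #3: 1@101
ASKS (lowest first):
  (empty)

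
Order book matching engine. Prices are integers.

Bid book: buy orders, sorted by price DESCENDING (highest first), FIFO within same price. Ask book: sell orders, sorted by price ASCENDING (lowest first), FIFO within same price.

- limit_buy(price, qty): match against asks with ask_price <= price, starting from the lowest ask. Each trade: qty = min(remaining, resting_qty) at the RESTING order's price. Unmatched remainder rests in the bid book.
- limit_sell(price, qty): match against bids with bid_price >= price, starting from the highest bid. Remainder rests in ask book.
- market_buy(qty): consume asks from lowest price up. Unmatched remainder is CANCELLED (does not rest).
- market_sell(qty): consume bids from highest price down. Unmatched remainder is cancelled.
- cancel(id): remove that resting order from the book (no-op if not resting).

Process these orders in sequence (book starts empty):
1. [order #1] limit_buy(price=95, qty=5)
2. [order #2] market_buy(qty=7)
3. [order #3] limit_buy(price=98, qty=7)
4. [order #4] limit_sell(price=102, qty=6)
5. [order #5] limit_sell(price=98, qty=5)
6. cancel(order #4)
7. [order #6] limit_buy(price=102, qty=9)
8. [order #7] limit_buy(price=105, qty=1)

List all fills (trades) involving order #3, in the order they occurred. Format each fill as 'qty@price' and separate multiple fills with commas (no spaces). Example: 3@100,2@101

After op 1 [order #1] limit_buy(price=95, qty=5): fills=none; bids=[#1:5@95] asks=[-]
After op 2 [order #2] market_buy(qty=7): fills=none; bids=[#1:5@95] asks=[-]
After op 3 [order #3] limit_buy(price=98, qty=7): fills=none; bids=[#3:7@98 #1:5@95] asks=[-]
After op 4 [order #4] limit_sell(price=102, qty=6): fills=none; bids=[#3:7@98 #1:5@95] asks=[#4:6@102]
After op 5 [order #5] limit_sell(price=98, qty=5): fills=#3x#5:5@98; bids=[#3:2@98 #1:5@95] asks=[#4:6@102]
After op 6 cancel(order #4): fills=none; bids=[#3:2@98 #1:5@95] asks=[-]
After op 7 [order #6] limit_buy(price=102, qty=9): fills=none; bids=[#6:9@102 #3:2@98 #1:5@95] asks=[-]
After op 8 [order #7] limit_buy(price=105, qty=1): fills=none; bids=[#7:1@105 #6:9@102 #3:2@98 #1:5@95] asks=[-]

Answer: 5@98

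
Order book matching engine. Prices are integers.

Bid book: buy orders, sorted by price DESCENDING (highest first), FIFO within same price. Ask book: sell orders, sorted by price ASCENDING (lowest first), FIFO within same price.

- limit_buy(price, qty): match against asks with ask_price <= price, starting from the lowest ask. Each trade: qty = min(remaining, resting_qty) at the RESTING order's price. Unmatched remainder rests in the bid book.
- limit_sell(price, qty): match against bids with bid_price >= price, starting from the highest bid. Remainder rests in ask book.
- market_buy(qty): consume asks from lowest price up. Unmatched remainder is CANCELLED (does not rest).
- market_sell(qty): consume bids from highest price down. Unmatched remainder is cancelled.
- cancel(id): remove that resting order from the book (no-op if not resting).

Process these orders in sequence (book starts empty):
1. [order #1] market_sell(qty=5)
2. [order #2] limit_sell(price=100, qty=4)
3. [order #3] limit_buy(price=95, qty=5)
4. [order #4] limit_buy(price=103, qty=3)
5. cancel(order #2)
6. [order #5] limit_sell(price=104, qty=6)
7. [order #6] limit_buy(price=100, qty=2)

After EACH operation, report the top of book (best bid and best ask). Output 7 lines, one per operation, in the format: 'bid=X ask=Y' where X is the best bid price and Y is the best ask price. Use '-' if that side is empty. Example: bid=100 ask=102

Answer: bid=- ask=-
bid=- ask=100
bid=95 ask=100
bid=95 ask=100
bid=95 ask=-
bid=95 ask=104
bid=100 ask=104

Derivation:
After op 1 [order #1] market_sell(qty=5): fills=none; bids=[-] asks=[-]
After op 2 [order #2] limit_sell(price=100, qty=4): fills=none; bids=[-] asks=[#2:4@100]
After op 3 [order #3] limit_buy(price=95, qty=5): fills=none; bids=[#3:5@95] asks=[#2:4@100]
After op 4 [order #4] limit_buy(price=103, qty=3): fills=#4x#2:3@100; bids=[#3:5@95] asks=[#2:1@100]
After op 5 cancel(order #2): fills=none; bids=[#3:5@95] asks=[-]
After op 6 [order #5] limit_sell(price=104, qty=6): fills=none; bids=[#3:5@95] asks=[#5:6@104]
After op 7 [order #6] limit_buy(price=100, qty=2): fills=none; bids=[#6:2@100 #3:5@95] asks=[#5:6@104]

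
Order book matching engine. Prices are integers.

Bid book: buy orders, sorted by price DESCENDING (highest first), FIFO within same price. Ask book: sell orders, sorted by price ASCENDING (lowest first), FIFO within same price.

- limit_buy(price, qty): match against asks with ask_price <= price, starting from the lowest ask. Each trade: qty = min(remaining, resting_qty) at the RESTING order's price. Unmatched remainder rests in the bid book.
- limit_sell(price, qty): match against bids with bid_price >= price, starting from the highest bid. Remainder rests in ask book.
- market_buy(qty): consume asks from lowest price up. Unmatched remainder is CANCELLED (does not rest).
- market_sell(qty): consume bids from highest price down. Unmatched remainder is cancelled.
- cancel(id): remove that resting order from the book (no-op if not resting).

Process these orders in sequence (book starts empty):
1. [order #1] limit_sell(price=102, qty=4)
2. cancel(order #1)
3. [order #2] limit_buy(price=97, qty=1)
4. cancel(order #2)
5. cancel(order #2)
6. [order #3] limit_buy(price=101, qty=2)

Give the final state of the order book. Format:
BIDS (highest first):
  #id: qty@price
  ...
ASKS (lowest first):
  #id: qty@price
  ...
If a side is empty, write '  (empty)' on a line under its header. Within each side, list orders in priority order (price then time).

After op 1 [order #1] limit_sell(price=102, qty=4): fills=none; bids=[-] asks=[#1:4@102]
After op 2 cancel(order #1): fills=none; bids=[-] asks=[-]
After op 3 [order #2] limit_buy(price=97, qty=1): fills=none; bids=[#2:1@97] asks=[-]
After op 4 cancel(order #2): fills=none; bids=[-] asks=[-]
After op 5 cancel(order #2): fills=none; bids=[-] asks=[-]
After op 6 [order #3] limit_buy(price=101, qty=2): fills=none; bids=[#3:2@101] asks=[-]

Answer: BIDS (highest first):
  #3: 2@101
ASKS (lowest first):
  (empty)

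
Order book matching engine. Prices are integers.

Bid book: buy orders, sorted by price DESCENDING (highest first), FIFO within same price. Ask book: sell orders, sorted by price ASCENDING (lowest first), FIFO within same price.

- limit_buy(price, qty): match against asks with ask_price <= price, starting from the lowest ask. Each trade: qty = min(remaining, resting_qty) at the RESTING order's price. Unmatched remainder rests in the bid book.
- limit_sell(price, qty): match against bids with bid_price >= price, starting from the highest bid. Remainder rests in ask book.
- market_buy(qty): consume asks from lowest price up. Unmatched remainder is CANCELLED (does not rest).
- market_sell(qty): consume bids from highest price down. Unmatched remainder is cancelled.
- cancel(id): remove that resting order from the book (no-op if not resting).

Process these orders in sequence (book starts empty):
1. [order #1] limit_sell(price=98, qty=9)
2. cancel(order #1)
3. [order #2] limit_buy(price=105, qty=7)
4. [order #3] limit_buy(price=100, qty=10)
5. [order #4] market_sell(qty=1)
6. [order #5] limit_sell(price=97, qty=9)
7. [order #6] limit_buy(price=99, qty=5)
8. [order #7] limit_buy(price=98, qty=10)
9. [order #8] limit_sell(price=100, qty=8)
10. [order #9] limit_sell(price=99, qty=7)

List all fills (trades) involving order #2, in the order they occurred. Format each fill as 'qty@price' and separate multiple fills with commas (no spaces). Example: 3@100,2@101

Answer: 1@105,6@105

Derivation:
After op 1 [order #1] limit_sell(price=98, qty=9): fills=none; bids=[-] asks=[#1:9@98]
After op 2 cancel(order #1): fills=none; bids=[-] asks=[-]
After op 3 [order #2] limit_buy(price=105, qty=7): fills=none; bids=[#2:7@105] asks=[-]
After op 4 [order #3] limit_buy(price=100, qty=10): fills=none; bids=[#2:7@105 #3:10@100] asks=[-]
After op 5 [order #4] market_sell(qty=1): fills=#2x#4:1@105; bids=[#2:6@105 #3:10@100] asks=[-]
After op 6 [order #5] limit_sell(price=97, qty=9): fills=#2x#5:6@105 #3x#5:3@100; bids=[#3:7@100] asks=[-]
After op 7 [order #6] limit_buy(price=99, qty=5): fills=none; bids=[#3:7@100 #6:5@99] asks=[-]
After op 8 [order #7] limit_buy(price=98, qty=10): fills=none; bids=[#3:7@100 #6:5@99 #7:10@98] asks=[-]
After op 9 [order #8] limit_sell(price=100, qty=8): fills=#3x#8:7@100; bids=[#6:5@99 #7:10@98] asks=[#8:1@100]
After op 10 [order #9] limit_sell(price=99, qty=7): fills=#6x#9:5@99; bids=[#7:10@98] asks=[#9:2@99 #8:1@100]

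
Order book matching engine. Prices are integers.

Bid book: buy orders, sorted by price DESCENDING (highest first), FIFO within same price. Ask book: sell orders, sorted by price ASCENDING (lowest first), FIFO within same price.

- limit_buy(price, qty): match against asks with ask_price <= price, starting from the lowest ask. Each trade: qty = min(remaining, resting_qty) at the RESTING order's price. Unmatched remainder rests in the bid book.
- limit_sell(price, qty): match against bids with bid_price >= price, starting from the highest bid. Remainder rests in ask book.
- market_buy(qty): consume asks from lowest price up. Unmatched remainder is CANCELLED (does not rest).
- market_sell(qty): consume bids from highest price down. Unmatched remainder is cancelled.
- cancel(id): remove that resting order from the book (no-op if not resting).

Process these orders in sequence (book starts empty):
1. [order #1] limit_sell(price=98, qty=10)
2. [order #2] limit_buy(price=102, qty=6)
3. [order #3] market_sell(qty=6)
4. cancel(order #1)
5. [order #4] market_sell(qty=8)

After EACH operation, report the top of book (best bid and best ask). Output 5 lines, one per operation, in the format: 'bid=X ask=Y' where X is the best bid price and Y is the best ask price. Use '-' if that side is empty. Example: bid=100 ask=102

After op 1 [order #1] limit_sell(price=98, qty=10): fills=none; bids=[-] asks=[#1:10@98]
After op 2 [order #2] limit_buy(price=102, qty=6): fills=#2x#1:6@98; bids=[-] asks=[#1:4@98]
After op 3 [order #3] market_sell(qty=6): fills=none; bids=[-] asks=[#1:4@98]
After op 4 cancel(order #1): fills=none; bids=[-] asks=[-]
After op 5 [order #4] market_sell(qty=8): fills=none; bids=[-] asks=[-]

Answer: bid=- ask=98
bid=- ask=98
bid=- ask=98
bid=- ask=-
bid=- ask=-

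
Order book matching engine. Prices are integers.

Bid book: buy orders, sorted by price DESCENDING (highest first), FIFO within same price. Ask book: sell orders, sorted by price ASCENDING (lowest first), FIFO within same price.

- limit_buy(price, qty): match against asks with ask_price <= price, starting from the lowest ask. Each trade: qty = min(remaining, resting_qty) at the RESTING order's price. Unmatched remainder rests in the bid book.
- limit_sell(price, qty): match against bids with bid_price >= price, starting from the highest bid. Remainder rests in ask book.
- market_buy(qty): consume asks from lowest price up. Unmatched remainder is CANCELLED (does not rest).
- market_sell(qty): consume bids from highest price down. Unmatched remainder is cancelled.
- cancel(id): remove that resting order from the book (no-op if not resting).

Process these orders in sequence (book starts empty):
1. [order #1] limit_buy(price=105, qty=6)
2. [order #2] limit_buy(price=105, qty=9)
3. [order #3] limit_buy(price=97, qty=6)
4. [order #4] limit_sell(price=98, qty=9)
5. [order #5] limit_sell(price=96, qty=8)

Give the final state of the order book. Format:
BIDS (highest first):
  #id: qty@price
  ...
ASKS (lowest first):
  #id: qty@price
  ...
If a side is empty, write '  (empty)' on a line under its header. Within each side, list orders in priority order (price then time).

After op 1 [order #1] limit_buy(price=105, qty=6): fills=none; bids=[#1:6@105] asks=[-]
After op 2 [order #2] limit_buy(price=105, qty=9): fills=none; bids=[#1:6@105 #2:9@105] asks=[-]
After op 3 [order #3] limit_buy(price=97, qty=6): fills=none; bids=[#1:6@105 #2:9@105 #3:6@97] asks=[-]
After op 4 [order #4] limit_sell(price=98, qty=9): fills=#1x#4:6@105 #2x#4:3@105; bids=[#2:6@105 #3:6@97] asks=[-]
After op 5 [order #5] limit_sell(price=96, qty=8): fills=#2x#5:6@105 #3x#5:2@97; bids=[#3:4@97] asks=[-]

Answer: BIDS (highest first):
  #3: 4@97
ASKS (lowest first):
  (empty)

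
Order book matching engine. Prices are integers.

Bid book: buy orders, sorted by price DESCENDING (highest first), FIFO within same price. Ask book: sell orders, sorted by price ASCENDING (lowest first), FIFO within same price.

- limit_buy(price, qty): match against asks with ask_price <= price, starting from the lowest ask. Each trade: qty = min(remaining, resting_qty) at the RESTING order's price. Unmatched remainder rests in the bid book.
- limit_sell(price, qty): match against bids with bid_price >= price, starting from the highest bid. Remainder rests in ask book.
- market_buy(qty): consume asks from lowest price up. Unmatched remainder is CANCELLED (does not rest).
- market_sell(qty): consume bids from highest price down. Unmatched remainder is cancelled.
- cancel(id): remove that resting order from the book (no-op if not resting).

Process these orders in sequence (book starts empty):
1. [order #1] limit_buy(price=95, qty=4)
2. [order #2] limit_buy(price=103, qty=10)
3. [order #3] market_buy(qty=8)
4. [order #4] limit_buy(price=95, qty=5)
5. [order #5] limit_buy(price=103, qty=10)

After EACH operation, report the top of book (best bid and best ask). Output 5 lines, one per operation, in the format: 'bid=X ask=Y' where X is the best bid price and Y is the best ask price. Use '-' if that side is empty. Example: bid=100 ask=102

Answer: bid=95 ask=-
bid=103 ask=-
bid=103 ask=-
bid=103 ask=-
bid=103 ask=-

Derivation:
After op 1 [order #1] limit_buy(price=95, qty=4): fills=none; bids=[#1:4@95] asks=[-]
After op 2 [order #2] limit_buy(price=103, qty=10): fills=none; bids=[#2:10@103 #1:4@95] asks=[-]
After op 3 [order #3] market_buy(qty=8): fills=none; bids=[#2:10@103 #1:4@95] asks=[-]
After op 4 [order #4] limit_buy(price=95, qty=5): fills=none; bids=[#2:10@103 #1:4@95 #4:5@95] asks=[-]
After op 5 [order #5] limit_buy(price=103, qty=10): fills=none; bids=[#2:10@103 #5:10@103 #1:4@95 #4:5@95] asks=[-]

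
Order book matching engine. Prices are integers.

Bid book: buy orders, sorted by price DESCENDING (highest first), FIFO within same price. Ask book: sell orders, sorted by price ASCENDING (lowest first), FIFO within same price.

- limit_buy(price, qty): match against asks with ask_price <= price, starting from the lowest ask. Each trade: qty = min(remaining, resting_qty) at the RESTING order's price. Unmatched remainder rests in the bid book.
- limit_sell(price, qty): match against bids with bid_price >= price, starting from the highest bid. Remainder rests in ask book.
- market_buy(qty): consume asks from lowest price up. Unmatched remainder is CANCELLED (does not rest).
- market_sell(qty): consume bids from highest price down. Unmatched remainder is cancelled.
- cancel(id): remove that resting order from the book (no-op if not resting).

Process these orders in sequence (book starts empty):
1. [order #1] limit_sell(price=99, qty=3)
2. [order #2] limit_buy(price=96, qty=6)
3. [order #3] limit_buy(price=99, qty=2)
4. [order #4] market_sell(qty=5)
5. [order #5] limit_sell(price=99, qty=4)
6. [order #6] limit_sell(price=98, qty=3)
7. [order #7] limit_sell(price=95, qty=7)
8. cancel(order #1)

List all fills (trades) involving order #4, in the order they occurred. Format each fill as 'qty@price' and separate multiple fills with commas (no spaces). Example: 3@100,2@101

Answer: 5@96

Derivation:
After op 1 [order #1] limit_sell(price=99, qty=3): fills=none; bids=[-] asks=[#1:3@99]
After op 2 [order #2] limit_buy(price=96, qty=6): fills=none; bids=[#2:6@96] asks=[#1:3@99]
After op 3 [order #3] limit_buy(price=99, qty=2): fills=#3x#1:2@99; bids=[#2:6@96] asks=[#1:1@99]
After op 4 [order #4] market_sell(qty=5): fills=#2x#4:5@96; bids=[#2:1@96] asks=[#1:1@99]
After op 5 [order #5] limit_sell(price=99, qty=4): fills=none; bids=[#2:1@96] asks=[#1:1@99 #5:4@99]
After op 6 [order #6] limit_sell(price=98, qty=3): fills=none; bids=[#2:1@96] asks=[#6:3@98 #1:1@99 #5:4@99]
After op 7 [order #7] limit_sell(price=95, qty=7): fills=#2x#7:1@96; bids=[-] asks=[#7:6@95 #6:3@98 #1:1@99 #5:4@99]
After op 8 cancel(order #1): fills=none; bids=[-] asks=[#7:6@95 #6:3@98 #5:4@99]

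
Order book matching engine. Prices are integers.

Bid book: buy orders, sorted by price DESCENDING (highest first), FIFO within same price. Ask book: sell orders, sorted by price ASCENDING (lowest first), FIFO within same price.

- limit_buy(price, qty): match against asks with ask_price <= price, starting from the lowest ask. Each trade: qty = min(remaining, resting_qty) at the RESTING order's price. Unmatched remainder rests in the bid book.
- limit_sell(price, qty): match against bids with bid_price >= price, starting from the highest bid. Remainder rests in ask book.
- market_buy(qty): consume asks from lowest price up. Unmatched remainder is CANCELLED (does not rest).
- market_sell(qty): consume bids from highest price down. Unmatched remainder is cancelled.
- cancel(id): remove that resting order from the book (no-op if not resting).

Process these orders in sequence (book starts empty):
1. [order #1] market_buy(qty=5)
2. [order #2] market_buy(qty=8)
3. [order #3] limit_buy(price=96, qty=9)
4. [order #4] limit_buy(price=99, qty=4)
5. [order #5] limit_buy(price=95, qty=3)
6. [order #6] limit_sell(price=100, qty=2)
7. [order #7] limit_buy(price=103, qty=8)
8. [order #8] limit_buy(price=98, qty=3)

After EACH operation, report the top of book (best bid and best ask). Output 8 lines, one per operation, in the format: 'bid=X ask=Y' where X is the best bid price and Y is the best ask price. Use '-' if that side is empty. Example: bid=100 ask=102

Answer: bid=- ask=-
bid=- ask=-
bid=96 ask=-
bid=99 ask=-
bid=99 ask=-
bid=99 ask=100
bid=103 ask=-
bid=103 ask=-

Derivation:
After op 1 [order #1] market_buy(qty=5): fills=none; bids=[-] asks=[-]
After op 2 [order #2] market_buy(qty=8): fills=none; bids=[-] asks=[-]
After op 3 [order #3] limit_buy(price=96, qty=9): fills=none; bids=[#3:9@96] asks=[-]
After op 4 [order #4] limit_buy(price=99, qty=4): fills=none; bids=[#4:4@99 #3:9@96] asks=[-]
After op 5 [order #5] limit_buy(price=95, qty=3): fills=none; bids=[#4:4@99 #3:9@96 #5:3@95] asks=[-]
After op 6 [order #6] limit_sell(price=100, qty=2): fills=none; bids=[#4:4@99 #3:9@96 #5:3@95] asks=[#6:2@100]
After op 7 [order #7] limit_buy(price=103, qty=8): fills=#7x#6:2@100; bids=[#7:6@103 #4:4@99 #3:9@96 #5:3@95] asks=[-]
After op 8 [order #8] limit_buy(price=98, qty=3): fills=none; bids=[#7:6@103 #4:4@99 #8:3@98 #3:9@96 #5:3@95] asks=[-]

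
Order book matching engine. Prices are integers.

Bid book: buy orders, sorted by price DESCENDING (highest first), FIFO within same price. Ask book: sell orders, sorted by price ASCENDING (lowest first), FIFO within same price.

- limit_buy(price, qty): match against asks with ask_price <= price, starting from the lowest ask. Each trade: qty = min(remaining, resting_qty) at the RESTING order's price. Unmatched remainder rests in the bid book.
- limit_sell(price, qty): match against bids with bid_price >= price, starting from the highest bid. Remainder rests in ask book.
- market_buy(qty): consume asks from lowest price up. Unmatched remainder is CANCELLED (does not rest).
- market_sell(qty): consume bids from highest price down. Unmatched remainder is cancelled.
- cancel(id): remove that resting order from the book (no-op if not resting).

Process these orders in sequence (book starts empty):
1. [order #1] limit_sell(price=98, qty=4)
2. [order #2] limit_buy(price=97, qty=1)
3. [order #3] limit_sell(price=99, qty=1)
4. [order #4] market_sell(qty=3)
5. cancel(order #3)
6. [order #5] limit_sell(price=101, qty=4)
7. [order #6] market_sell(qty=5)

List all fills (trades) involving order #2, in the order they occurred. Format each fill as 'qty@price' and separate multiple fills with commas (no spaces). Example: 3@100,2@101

After op 1 [order #1] limit_sell(price=98, qty=4): fills=none; bids=[-] asks=[#1:4@98]
After op 2 [order #2] limit_buy(price=97, qty=1): fills=none; bids=[#2:1@97] asks=[#1:4@98]
After op 3 [order #3] limit_sell(price=99, qty=1): fills=none; bids=[#2:1@97] asks=[#1:4@98 #3:1@99]
After op 4 [order #4] market_sell(qty=3): fills=#2x#4:1@97; bids=[-] asks=[#1:4@98 #3:1@99]
After op 5 cancel(order #3): fills=none; bids=[-] asks=[#1:4@98]
After op 6 [order #5] limit_sell(price=101, qty=4): fills=none; bids=[-] asks=[#1:4@98 #5:4@101]
After op 7 [order #6] market_sell(qty=5): fills=none; bids=[-] asks=[#1:4@98 #5:4@101]

Answer: 1@97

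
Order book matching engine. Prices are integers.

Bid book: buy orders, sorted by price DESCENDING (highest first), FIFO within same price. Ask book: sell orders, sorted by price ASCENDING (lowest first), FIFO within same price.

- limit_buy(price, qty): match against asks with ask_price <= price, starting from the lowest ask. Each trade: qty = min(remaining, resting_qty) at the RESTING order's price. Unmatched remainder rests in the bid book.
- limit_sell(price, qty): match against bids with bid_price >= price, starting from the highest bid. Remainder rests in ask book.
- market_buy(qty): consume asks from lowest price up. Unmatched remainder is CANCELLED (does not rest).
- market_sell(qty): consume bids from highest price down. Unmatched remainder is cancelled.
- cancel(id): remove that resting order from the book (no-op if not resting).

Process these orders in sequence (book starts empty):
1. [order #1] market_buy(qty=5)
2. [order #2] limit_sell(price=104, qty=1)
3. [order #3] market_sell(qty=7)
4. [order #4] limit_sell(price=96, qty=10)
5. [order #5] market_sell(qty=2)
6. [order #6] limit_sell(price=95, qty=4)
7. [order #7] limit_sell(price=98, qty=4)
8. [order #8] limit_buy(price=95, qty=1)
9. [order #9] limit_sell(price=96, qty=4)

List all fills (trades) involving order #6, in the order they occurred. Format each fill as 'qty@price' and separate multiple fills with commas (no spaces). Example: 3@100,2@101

After op 1 [order #1] market_buy(qty=5): fills=none; bids=[-] asks=[-]
After op 2 [order #2] limit_sell(price=104, qty=1): fills=none; bids=[-] asks=[#2:1@104]
After op 3 [order #3] market_sell(qty=7): fills=none; bids=[-] asks=[#2:1@104]
After op 4 [order #4] limit_sell(price=96, qty=10): fills=none; bids=[-] asks=[#4:10@96 #2:1@104]
After op 5 [order #5] market_sell(qty=2): fills=none; bids=[-] asks=[#4:10@96 #2:1@104]
After op 6 [order #6] limit_sell(price=95, qty=4): fills=none; bids=[-] asks=[#6:4@95 #4:10@96 #2:1@104]
After op 7 [order #7] limit_sell(price=98, qty=4): fills=none; bids=[-] asks=[#6:4@95 #4:10@96 #7:4@98 #2:1@104]
After op 8 [order #8] limit_buy(price=95, qty=1): fills=#8x#6:1@95; bids=[-] asks=[#6:3@95 #4:10@96 #7:4@98 #2:1@104]
After op 9 [order #9] limit_sell(price=96, qty=4): fills=none; bids=[-] asks=[#6:3@95 #4:10@96 #9:4@96 #7:4@98 #2:1@104]

Answer: 1@95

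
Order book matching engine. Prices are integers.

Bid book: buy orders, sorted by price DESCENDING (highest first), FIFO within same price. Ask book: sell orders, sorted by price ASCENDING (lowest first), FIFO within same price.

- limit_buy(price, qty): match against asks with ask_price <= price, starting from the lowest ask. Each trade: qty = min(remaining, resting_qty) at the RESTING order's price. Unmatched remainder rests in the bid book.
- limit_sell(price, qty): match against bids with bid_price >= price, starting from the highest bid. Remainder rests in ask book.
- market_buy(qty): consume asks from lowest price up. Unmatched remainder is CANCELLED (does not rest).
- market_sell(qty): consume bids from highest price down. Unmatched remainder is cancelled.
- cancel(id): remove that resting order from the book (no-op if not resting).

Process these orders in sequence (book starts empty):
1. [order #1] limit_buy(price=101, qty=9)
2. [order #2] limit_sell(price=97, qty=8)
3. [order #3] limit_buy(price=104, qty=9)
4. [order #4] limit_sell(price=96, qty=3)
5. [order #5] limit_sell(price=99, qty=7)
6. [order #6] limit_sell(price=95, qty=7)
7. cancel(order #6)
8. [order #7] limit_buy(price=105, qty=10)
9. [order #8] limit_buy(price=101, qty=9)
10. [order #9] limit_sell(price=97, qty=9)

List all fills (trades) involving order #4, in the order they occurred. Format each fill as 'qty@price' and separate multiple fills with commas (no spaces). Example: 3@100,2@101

Answer: 3@104

Derivation:
After op 1 [order #1] limit_buy(price=101, qty=9): fills=none; bids=[#1:9@101] asks=[-]
After op 2 [order #2] limit_sell(price=97, qty=8): fills=#1x#2:8@101; bids=[#1:1@101] asks=[-]
After op 3 [order #3] limit_buy(price=104, qty=9): fills=none; bids=[#3:9@104 #1:1@101] asks=[-]
After op 4 [order #4] limit_sell(price=96, qty=3): fills=#3x#4:3@104; bids=[#3:6@104 #1:1@101] asks=[-]
After op 5 [order #5] limit_sell(price=99, qty=7): fills=#3x#5:6@104 #1x#5:1@101; bids=[-] asks=[-]
After op 6 [order #6] limit_sell(price=95, qty=7): fills=none; bids=[-] asks=[#6:7@95]
After op 7 cancel(order #6): fills=none; bids=[-] asks=[-]
After op 8 [order #7] limit_buy(price=105, qty=10): fills=none; bids=[#7:10@105] asks=[-]
After op 9 [order #8] limit_buy(price=101, qty=9): fills=none; bids=[#7:10@105 #8:9@101] asks=[-]
After op 10 [order #9] limit_sell(price=97, qty=9): fills=#7x#9:9@105; bids=[#7:1@105 #8:9@101] asks=[-]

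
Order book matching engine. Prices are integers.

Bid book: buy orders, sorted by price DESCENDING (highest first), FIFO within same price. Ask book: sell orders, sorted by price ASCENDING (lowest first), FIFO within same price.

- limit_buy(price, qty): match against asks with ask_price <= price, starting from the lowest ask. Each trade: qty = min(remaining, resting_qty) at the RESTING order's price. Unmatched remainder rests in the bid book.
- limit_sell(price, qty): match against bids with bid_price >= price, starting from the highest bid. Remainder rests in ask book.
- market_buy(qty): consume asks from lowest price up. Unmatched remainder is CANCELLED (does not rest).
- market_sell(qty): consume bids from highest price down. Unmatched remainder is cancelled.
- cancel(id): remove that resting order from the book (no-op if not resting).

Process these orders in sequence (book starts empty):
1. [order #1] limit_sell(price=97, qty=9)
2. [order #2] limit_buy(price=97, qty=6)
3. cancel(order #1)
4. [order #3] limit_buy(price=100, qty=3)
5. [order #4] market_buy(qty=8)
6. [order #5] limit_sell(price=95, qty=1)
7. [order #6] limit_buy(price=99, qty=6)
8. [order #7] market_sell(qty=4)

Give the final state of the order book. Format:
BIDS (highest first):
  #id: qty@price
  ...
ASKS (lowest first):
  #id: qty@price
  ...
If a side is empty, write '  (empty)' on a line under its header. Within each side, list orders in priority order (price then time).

Answer: BIDS (highest first):
  #6: 4@99
ASKS (lowest first):
  (empty)

Derivation:
After op 1 [order #1] limit_sell(price=97, qty=9): fills=none; bids=[-] asks=[#1:9@97]
After op 2 [order #2] limit_buy(price=97, qty=6): fills=#2x#1:6@97; bids=[-] asks=[#1:3@97]
After op 3 cancel(order #1): fills=none; bids=[-] asks=[-]
After op 4 [order #3] limit_buy(price=100, qty=3): fills=none; bids=[#3:3@100] asks=[-]
After op 5 [order #4] market_buy(qty=8): fills=none; bids=[#3:3@100] asks=[-]
After op 6 [order #5] limit_sell(price=95, qty=1): fills=#3x#5:1@100; bids=[#3:2@100] asks=[-]
After op 7 [order #6] limit_buy(price=99, qty=6): fills=none; bids=[#3:2@100 #6:6@99] asks=[-]
After op 8 [order #7] market_sell(qty=4): fills=#3x#7:2@100 #6x#7:2@99; bids=[#6:4@99] asks=[-]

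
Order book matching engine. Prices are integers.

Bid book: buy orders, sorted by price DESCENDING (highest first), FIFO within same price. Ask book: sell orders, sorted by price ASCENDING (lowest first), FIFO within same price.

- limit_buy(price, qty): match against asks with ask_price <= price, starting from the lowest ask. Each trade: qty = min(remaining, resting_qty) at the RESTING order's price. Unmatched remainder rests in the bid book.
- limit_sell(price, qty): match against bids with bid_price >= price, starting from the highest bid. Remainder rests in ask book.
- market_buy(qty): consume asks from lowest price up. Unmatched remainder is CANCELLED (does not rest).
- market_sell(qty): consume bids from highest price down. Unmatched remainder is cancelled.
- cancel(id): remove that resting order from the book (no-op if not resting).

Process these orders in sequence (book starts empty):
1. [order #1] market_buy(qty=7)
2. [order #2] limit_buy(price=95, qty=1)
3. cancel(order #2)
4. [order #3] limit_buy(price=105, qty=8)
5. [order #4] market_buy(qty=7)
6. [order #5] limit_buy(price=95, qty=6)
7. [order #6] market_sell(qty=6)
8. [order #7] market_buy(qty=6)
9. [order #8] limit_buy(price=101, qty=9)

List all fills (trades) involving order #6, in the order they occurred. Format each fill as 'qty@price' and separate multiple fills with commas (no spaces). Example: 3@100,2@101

After op 1 [order #1] market_buy(qty=7): fills=none; bids=[-] asks=[-]
After op 2 [order #2] limit_buy(price=95, qty=1): fills=none; bids=[#2:1@95] asks=[-]
After op 3 cancel(order #2): fills=none; bids=[-] asks=[-]
After op 4 [order #3] limit_buy(price=105, qty=8): fills=none; bids=[#3:8@105] asks=[-]
After op 5 [order #4] market_buy(qty=7): fills=none; bids=[#3:8@105] asks=[-]
After op 6 [order #5] limit_buy(price=95, qty=6): fills=none; bids=[#3:8@105 #5:6@95] asks=[-]
After op 7 [order #6] market_sell(qty=6): fills=#3x#6:6@105; bids=[#3:2@105 #5:6@95] asks=[-]
After op 8 [order #7] market_buy(qty=6): fills=none; bids=[#3:2@105 #5:6@95] asks=[-]
After op 9 [order #8] limit_buy(price=101, qty=9): fills=none; bids=[#3:2@105 #8:9@101 #5:6@95] asks=[-]

Answer: 6@105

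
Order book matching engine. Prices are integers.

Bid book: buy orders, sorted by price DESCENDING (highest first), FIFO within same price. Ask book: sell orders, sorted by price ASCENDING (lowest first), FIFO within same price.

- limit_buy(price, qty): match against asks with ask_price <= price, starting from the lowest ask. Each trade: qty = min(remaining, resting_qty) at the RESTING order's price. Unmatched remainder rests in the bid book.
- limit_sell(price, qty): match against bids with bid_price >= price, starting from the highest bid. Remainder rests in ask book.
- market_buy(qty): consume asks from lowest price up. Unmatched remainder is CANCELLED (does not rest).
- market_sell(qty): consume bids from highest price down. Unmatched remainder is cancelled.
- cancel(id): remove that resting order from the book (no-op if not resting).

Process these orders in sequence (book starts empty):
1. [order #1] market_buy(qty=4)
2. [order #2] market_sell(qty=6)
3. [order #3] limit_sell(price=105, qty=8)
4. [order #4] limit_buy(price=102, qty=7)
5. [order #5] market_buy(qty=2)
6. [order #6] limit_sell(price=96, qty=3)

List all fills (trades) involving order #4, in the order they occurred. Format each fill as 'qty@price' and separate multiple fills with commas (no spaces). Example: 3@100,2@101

After op 1 [order #1] market_buy(qty=4): fills=none; bids=[-] asks=[-]
After op 2 [order #2] market_sell(qty=6): fills=none; bids=[-] asks=[-]
After op 3 [order #3] limit_sell(price=105, qty=8): fills=none; bids=[-] asks=[#3:8@105]
After op 4 [order #4] limit_buy(price=102, qty=7): fills=none; bids=[#4:7@102] asks=[#3:8@105]
After op 5 [order #5] market_buy(qty=2): fills=#5x#3:2@105; bids=[#4:7@102] asks=[#3:6@105]
After op 6 [order #6] limit_sell(price=96, qty=3): fills=#4x#6:3@102; bids=[#4:4@102] asks=[#3:6@105]

Answer: 3@102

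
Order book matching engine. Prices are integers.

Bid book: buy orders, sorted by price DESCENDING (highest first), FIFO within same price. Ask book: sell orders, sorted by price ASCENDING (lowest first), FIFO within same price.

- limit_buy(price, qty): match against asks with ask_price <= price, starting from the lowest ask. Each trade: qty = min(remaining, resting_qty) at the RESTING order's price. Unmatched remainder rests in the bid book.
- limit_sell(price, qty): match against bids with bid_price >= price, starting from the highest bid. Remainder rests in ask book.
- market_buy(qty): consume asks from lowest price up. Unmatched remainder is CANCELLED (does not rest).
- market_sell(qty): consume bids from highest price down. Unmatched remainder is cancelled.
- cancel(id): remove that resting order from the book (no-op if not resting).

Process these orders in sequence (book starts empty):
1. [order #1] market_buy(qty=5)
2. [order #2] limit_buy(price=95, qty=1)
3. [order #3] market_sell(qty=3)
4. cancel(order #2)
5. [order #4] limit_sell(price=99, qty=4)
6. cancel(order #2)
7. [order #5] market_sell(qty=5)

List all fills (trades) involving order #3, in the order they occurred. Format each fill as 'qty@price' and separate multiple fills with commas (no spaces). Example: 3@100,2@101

Answer: 1@95

Derivation:
After op 1 [order #1] market_buy(qty=5): fills=none; bids=[-] asks=[-]
After op 2 [order #2] limit_buy(price=95, qty=1): fills=none; bids=[#2:1@95] asks=[-]
After op 3 [order #3] market_sell(qty=3): fills=#2x#3:1@95; bids=[-] asks=[-]
After op 4 cancel(order #2): fills=none; bids=[-] asks=[-]
After op 5 [order #4] limit_sell(price=99, qty=4): fills=none; bids=[-] asks=[#4:4@99]
After op 6 cancel(order #2): fills=none; bids=[-] asks=[#4:4@99]
After op 7 [order #5] market_sell(qty=5): fills=none; bids=[-] asks=[#4:4@99]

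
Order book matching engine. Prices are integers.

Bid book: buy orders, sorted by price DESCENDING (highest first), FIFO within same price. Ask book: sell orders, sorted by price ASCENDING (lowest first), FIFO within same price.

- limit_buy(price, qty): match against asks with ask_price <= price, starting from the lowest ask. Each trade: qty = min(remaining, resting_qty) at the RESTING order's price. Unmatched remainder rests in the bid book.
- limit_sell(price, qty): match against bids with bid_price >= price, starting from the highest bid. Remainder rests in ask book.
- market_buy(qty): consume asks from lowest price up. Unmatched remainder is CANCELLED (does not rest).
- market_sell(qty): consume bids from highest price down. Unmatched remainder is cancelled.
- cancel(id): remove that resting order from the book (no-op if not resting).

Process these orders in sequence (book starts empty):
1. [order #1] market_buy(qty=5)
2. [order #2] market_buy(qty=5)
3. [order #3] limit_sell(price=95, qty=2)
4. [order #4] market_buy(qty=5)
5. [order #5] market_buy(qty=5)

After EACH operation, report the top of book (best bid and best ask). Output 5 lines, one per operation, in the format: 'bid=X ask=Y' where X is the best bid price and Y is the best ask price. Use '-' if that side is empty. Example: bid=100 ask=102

After op 1 [order #1] market_buy(qty=5): fills=none; bids=[-] asks=[-]
After op 2 [order #2] market_buy(qty=5): fills=none; bids=[-] asks=[-]
After op 3 [order #3] limit_sell(price=95, qty=2): fills=none; bids=[-] asks=[#3:2@95]
After op 4 [order #4] market_buy(qty=5): fills=#4x#3:2@95; bids=[-] asks=[-]
After op 5 [order #5] market_buy(qty=5): fills=none; bids=[-] asks=[-]

Answer: bid=- ask=-
bid=- ask=-
bid=- ask=95
bid=- ask=-
bid=- ask=-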